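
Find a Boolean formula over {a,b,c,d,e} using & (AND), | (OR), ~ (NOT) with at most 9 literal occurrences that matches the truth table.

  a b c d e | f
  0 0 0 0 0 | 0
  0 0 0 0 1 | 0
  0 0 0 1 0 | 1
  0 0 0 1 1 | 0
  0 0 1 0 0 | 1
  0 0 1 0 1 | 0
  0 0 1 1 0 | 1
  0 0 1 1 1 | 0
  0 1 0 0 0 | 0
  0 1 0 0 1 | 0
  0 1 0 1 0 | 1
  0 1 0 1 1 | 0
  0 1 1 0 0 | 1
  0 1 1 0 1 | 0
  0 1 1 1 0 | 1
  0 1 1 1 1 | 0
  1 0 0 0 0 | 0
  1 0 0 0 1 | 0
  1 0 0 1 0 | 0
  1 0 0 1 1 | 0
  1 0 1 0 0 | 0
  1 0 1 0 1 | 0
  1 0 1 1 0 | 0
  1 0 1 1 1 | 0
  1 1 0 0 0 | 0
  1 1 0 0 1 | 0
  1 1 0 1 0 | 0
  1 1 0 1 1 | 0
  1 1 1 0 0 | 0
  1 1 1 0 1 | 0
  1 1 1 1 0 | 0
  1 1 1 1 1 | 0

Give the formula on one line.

  ~e = 10101010101010101010101010101010
  ~a = 11111111111111110000000000000000
  (~e & ~a) = 10101010101010100000000000000000
  (e & ~a) = 01010101010101010000000000000000
  ((e & ~a) | c) = 01011111010111110000111100001111
  (((e & ~a) | c) | d) = 01111111011111110011111100111111
  ((~e & ~a) & (((e & ~a) | c) | d)) = 00101010001010100000000000000000

((~e & ~a) & (((e & ~a) | c) | d))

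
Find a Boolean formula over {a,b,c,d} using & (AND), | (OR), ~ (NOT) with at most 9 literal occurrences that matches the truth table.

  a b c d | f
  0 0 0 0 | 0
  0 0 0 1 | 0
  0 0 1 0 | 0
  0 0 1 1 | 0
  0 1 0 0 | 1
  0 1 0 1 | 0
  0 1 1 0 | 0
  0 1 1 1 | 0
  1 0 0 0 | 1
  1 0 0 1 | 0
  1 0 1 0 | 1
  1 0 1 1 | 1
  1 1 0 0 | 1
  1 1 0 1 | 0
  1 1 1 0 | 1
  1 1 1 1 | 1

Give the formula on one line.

  (a | b) = 0000111111111111
  ~c = 1100110011001100
  (a | ~c) = 1100110011111111
  ~d = 1010101010101010
  (c | ~d) = 1011101110111011
  ((a | ~c) & (c | ~d)) = 1000100010111011
  ((a | b) & ((a | ~c) & (c | ~d))) = 0000100010111011

((a | b) & ((a | ~c) & (c | ~d)))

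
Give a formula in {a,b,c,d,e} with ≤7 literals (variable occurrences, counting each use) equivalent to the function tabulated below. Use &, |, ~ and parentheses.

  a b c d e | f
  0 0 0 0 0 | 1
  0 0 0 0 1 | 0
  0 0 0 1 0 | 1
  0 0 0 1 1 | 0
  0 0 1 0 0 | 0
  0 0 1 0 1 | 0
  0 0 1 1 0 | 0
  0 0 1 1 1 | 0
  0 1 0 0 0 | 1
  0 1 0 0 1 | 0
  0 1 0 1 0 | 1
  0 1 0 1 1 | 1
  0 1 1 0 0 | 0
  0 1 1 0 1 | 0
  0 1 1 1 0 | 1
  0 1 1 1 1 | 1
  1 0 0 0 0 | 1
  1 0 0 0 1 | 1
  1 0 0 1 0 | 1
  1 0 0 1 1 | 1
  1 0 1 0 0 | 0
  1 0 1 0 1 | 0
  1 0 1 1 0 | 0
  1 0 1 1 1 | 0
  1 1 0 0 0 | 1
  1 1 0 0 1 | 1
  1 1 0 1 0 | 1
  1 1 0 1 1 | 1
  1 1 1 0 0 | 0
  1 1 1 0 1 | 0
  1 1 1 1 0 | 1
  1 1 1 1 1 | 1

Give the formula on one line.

((b & d) | (((c | a) | (~a & ~e)) & ~c))

  (b & d) = 00000000001100110000000000110011
  (c | a) = 00001111000011111111111111111111
  ~a = 11111111111111110000000000000000
  ~e = 10101010101010101010101010101010
  (~a & ~e) = 10101010101010100000000000000000
  ((c | a) | (~a & ~e)) = 10101111101011111111111111111111
  ~c = 11110000111100001111000011110000
  (((c | a) | (~a & ~e)) & ~c) = 10100000101000001111000011110000
  ((b & d) | (((c | a) | (~a & ~e)) & ~c)) = 10100000101100111111000011110011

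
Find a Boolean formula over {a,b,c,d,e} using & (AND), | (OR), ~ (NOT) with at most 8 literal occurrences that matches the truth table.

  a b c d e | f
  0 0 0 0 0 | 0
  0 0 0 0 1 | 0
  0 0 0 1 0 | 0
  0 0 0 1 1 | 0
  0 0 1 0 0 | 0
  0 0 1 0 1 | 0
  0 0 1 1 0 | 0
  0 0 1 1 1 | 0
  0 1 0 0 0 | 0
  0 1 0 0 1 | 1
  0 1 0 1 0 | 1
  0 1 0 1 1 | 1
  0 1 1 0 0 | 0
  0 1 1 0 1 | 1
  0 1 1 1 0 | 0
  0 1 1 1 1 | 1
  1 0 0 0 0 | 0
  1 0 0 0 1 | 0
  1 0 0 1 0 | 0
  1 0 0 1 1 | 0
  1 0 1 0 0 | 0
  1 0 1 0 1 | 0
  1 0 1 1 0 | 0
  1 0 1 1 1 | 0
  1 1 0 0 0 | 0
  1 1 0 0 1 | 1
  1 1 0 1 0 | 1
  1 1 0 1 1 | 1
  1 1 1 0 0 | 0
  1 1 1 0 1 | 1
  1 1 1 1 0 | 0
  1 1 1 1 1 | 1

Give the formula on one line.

  (a & c) = 00000000000000000000111100001111
  ((a & c) | d) = 00110011001100110011111100111111
  ~c = 11110000111100001111000011110000
  (b & ~c) = 00000000111100000000000011110000
  (((a & c) | d) & (b & ~c)) = 00000000001100000000000000110000
  (b & e) = 00000000010101010000000001010101
  ((((a & c) | d) & (b & ~c)) | (b & e)) = 00000000011101010000000001110101

((((a & c) | d) & (b & ~c)) | (b & e))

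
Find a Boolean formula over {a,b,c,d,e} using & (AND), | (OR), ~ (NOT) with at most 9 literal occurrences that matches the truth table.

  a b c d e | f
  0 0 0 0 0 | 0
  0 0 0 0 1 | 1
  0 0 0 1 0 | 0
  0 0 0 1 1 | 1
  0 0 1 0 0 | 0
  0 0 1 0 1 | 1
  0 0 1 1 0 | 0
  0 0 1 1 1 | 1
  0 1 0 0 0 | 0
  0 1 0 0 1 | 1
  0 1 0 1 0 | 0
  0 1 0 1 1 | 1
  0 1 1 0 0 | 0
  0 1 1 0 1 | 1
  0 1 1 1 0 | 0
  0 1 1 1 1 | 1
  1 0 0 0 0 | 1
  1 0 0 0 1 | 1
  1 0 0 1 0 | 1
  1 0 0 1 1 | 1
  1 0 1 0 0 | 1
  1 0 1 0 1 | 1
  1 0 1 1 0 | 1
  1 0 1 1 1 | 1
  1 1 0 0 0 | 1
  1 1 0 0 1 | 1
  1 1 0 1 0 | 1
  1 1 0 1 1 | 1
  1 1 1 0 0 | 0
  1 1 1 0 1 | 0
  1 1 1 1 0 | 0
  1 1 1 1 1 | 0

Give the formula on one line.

  (b | e) = 01010101111111110101010111111111
  ~c = 11110000111100001111000011110000
  ((b | e) & ~c) = 01010000111100000101000011110000
  (a & ((b | e) & ~c)) = 00000000000000000101000011110000
  ~b = 11111111000000001111111100000000
  ~a = 11111111111111110000000000000000
  (~b | ~a) = 11111111111111111111111100000000
  (e | a) = 01010101010101011111111111111111
  ((~b | ~a) & (e | a)) = 01010101010101011111111100000000
  ((a & ((b | e) & ~c)) | ((~b | ~a) & (e | a))) = 01010101010101011111111111110000

((a & ((b | e) & ~c)) | ((~b | ~a) & (e | a)))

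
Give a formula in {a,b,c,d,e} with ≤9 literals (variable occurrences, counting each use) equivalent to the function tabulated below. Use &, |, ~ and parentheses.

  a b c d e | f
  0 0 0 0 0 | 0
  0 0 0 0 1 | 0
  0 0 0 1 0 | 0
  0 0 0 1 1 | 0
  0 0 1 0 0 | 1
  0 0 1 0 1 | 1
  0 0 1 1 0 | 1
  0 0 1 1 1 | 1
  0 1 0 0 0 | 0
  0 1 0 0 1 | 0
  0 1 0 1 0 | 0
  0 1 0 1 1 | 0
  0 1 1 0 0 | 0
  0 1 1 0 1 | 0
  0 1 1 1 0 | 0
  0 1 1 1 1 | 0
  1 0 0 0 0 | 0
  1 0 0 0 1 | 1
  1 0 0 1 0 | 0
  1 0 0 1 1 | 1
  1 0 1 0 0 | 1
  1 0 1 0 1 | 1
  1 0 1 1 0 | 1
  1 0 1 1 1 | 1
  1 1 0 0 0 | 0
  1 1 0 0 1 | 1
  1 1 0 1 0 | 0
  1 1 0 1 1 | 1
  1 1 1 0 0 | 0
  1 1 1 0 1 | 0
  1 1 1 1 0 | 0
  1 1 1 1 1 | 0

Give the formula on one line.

  ~b = 11111111000000001111111100000000
  (~b & c) = 00001111000000000000111100000000
  ~c = 11110000111100001111000011110000
  (e & ~c) = 01010000010100000101000001010000
  (e & a) = 00000000000000000101010101010101
  ((e & ~c) & (e & a)) = 00000000000000000101000001010000
  ((~b & c) | ((e & ~c) & (e & a))) = 00001111000000000101111101010000

((~b & c) | ((e & ~c) & (e & a)))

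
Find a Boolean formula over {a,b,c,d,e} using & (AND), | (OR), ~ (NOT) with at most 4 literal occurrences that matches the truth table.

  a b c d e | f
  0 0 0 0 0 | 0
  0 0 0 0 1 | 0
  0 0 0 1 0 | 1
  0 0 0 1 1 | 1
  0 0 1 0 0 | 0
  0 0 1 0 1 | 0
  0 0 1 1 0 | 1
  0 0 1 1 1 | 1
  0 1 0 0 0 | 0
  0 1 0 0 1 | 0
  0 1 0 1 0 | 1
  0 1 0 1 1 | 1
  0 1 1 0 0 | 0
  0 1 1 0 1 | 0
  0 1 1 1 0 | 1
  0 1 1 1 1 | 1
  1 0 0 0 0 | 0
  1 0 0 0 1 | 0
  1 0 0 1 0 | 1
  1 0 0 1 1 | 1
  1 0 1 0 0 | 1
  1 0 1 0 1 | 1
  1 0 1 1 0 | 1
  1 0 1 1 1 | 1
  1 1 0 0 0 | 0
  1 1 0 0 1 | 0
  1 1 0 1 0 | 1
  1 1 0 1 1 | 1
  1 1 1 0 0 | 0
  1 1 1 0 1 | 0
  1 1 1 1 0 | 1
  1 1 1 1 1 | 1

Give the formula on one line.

(d | ((a & c) & ~b))

  (a & c) = 00000000000000000000111100001111
  ~b = 11111111000000001111111100000000
  ((a & c) & ~b) = 00000000000000000000111100000000
  (d | ((a & c) & ~b)) = 00110011001100110011111100110011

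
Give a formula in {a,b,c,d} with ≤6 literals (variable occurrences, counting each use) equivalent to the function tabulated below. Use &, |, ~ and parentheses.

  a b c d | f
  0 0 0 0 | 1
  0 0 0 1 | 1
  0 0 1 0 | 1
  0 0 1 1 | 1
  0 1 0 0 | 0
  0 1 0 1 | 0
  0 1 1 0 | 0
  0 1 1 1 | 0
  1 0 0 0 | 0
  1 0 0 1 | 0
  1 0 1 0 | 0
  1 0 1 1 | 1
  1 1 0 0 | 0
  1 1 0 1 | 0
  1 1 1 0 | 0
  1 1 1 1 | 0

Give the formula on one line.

((b | (~a | (d & c))) & ~b)

  ~a = 1111111100000000
  (d & c) = 0001000100010001
  (~a | (d & c)) = 1111111100010001
  (b | (~a | (d & c))) = 1111111100011111
  ~b = 1111000011110000
  ((b | (~a | (d & c))) & ~b) = 1111000000010000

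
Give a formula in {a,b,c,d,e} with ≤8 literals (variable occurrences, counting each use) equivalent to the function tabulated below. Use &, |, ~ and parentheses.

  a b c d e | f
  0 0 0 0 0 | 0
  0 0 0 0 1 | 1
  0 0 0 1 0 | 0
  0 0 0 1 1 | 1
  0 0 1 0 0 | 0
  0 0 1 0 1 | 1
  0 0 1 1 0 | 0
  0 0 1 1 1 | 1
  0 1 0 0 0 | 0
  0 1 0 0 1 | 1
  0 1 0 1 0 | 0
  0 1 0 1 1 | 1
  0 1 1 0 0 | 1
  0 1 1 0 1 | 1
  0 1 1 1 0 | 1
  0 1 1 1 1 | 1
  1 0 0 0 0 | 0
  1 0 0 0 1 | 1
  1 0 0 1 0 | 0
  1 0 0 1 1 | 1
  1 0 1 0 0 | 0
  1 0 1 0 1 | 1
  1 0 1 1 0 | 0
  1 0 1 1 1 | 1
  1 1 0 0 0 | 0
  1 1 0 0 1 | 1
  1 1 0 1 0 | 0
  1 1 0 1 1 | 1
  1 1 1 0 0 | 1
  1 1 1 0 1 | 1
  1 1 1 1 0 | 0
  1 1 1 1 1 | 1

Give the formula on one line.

((((a & ~d) | ~a) & (c & b)) | e)

  ~d = 11001100110011001100110011001100
  (a & ~d) = 00000000000000001100110011001100
  ~a = 11111111111111110000000000000000
  ((a & ~d) | ~a) = 11111111111111111100110011001100
  (c & b) = 00000000000011110000000000001111
  (((a & ~d) | ~a) & (c & b)) = 00000000000011110000000000001100
  ((((a & ~d) | ~a) & (c & b)) | e) = 01010101010111110101010101011101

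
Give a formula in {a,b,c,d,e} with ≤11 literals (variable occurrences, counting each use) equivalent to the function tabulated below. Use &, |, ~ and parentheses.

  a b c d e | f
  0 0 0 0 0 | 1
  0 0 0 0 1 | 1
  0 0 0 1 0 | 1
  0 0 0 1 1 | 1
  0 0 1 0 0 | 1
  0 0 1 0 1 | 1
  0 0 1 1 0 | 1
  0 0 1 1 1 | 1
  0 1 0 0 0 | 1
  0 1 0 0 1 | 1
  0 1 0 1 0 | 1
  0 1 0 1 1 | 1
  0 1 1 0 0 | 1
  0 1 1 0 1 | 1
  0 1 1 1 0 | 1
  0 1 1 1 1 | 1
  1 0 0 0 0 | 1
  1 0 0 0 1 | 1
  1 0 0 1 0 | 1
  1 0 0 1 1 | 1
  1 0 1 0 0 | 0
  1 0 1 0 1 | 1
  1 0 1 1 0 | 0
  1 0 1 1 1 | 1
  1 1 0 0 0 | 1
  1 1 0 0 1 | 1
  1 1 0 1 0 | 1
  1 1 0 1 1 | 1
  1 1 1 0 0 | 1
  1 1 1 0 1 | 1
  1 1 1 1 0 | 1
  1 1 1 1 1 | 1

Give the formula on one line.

  ~a = 11111111111111110000000000000000
  (b | ~a) = 11111111111111110000000011111111
  ~c = 11110000111100001111000011110000
  (e | ~c) = 11110101111101011111010111110101
  (a & (e | ~c)) = 00000000000000001111010111110101
  (c & ~a) = 00001111000011110000000000000000
  (e | (c & ~a)) = 01011111010111110101010101010101
  ((a & (e | ~c)) | (e | (c & ~a))) = 01011111010111111111010111110101
  ((b | ~a) | ((a & (e | ~c)) | (e | (c & ~a)))) = 11111111111111111111010111111111

((b | ~a) | ((a & (e | ~c)) | (e | (c & ~a))))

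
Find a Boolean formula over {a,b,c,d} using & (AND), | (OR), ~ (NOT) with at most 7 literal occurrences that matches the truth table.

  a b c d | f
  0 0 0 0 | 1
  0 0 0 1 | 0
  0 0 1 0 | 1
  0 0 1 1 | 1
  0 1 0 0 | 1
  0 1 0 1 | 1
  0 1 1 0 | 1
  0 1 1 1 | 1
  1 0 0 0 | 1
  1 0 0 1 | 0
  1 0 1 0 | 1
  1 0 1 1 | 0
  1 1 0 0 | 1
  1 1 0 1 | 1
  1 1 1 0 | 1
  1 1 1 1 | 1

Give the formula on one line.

  ~d = 1010101010101010
  (b | ~d) = 1010111110101111
  ~a = 1111111100000000
  (c & ~a) = 0011001100000000
  ((b | ~d) | (c & ~a)) = 1011111110101111

((b | ~d) | (c & ~a))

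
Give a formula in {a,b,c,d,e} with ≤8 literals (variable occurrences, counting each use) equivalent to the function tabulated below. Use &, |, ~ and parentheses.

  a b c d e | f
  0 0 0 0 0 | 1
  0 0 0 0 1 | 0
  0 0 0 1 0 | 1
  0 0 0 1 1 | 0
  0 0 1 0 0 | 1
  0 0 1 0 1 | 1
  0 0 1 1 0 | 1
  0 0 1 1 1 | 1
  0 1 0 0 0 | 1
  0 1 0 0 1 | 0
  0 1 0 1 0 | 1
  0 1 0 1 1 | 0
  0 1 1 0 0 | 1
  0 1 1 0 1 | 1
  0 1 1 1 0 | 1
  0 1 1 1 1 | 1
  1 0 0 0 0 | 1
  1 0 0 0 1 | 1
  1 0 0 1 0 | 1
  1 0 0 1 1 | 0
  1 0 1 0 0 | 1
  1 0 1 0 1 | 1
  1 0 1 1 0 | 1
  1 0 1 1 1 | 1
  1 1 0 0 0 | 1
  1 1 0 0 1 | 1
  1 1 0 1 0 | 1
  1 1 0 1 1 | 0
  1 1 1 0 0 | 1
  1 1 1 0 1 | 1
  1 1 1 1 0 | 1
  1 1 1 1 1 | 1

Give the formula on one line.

  (a | c) = 00001111000011111111111111111111
  ~d = 11001100110011001100110011001100
  ((a | c) & ~d) = 00001100000011001100110011001100
  ~e = 10101010101010101010101010101010
  (~e | c) = 10101111101011111010111110101111
  (((a | c) & ~d) | (~e | c)) = 10101111101011111110111111101111

(((a | c) & ~d) | (~e | c))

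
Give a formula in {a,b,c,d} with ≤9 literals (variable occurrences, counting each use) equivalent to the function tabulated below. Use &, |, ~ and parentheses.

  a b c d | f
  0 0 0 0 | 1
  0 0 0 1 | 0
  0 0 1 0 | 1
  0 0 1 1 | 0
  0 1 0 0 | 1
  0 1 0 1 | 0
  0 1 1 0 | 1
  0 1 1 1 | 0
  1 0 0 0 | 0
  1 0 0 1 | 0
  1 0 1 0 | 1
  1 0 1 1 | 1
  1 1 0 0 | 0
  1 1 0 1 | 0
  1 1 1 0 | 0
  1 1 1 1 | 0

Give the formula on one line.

  ~a = 1111111100000000
  ~b = 1111000011110000
  (~a | ~b) = 1111111111110000
  ~d = 1010101010101010
  ((~a | ~b) & ~d) = 1010101010100000
  (b | ~a) = 1111111100001111
  (c | (b | ~a)) = 1111111100111111
  (((~a | ~b) & ~d) & (c | (b | ~a))) = 1010101000100000
  (a & c) = 0000000000110011
  (~b & (a & c)) = 0000000000110000
  ((((~a | ~b) & ~d) & (c | (b | ~a))) | (~b & (a & c))) = 1010101000110000

((((~a | ~b) & ~d) & (c | (b | ~a))) | (~b & (a & c)))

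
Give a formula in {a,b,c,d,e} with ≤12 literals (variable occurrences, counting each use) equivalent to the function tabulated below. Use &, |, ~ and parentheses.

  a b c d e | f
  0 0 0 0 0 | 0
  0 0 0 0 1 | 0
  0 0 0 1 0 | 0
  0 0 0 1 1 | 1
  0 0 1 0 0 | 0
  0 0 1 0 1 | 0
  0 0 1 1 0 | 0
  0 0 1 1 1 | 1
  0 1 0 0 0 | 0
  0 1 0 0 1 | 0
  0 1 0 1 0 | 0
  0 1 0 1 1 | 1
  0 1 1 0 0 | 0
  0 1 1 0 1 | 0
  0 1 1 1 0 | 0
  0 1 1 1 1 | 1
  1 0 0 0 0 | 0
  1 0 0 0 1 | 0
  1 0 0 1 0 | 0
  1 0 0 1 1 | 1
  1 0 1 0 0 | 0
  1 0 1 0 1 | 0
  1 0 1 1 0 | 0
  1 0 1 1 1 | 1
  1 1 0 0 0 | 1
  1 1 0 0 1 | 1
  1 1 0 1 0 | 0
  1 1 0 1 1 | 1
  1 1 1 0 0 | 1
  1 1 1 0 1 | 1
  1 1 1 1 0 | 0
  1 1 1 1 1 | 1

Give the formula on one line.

((d & e) | ((((a | (d & ~a)) & ~d) | (~c & ~b)) & b))

  (d & e) = 00010001000100010001000100010001
  ~a = 11111111111111110000000000000000
  (d & ~a) = 00110011001100110000000000000000
  (a | (d & ~a)) = 00110011001100111111111111111111
  ~d = 11001100110011001100110011001100
  ((a | (d & ~a)) & ~d) = 00000000000000001100110011001100
  ~c = 11110000111100001111000011110000
  ~b = 11111111000000001111111100000000
  (~c & ~b) = 11110000000000001111000000000000
  (((a | (d & ~a)) & ~d) | (~c & ~b)) = 11110000000000001111110011001100
  ((((a | (d & ~a)) & ~d) | (~c & ~b)) & b) = 00000000000000000000000011001100
  ((d & e) | ((((a | (d & ~a)) & ~d) | (~c & ~b)) & b)) = 00010001000100010001000111011101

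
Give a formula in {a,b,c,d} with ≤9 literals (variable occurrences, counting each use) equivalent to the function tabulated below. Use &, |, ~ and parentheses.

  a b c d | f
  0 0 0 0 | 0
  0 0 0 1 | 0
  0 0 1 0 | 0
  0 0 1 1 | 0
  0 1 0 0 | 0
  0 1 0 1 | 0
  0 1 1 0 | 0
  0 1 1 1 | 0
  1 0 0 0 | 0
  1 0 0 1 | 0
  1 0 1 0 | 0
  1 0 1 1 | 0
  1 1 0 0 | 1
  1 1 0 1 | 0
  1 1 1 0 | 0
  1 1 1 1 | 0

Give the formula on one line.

  ~c = 1100110011001100
  (a & ~c) = 0000000011001100
  (~c & b) = 0000110000001100
  ~d = 1010101010101010
  (~d | c) = 1011101110111011
  ((~c & b) & (~d | c)) = 0000100000001000
  ((a & ~c) & ((~c & b) & (~d | c))) = 0000000000001000

((a & ~c) & ((~c & b) & (~d | c)))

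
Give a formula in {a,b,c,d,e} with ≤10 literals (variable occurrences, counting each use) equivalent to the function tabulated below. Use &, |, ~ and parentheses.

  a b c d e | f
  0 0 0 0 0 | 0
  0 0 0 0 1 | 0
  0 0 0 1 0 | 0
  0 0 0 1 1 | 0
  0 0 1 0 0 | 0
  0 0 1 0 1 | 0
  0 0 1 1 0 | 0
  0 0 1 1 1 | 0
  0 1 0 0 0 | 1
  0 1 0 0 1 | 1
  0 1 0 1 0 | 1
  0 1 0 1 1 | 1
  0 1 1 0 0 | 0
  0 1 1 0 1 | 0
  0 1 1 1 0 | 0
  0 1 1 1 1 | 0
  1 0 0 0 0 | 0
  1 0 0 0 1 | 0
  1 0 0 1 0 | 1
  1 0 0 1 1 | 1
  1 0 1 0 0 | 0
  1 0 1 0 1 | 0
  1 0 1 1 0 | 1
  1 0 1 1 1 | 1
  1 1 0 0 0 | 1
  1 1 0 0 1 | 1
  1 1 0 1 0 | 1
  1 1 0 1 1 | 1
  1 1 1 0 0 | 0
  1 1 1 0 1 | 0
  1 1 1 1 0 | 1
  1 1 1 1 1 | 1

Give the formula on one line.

((((e & b) & ~c) | (d & a)) | (~c & b))

  (e & b) = 00000000010101010000000001010101
  ~c = 11110000111100001111000011110000
  ((e & b) & ~c) = 00000000010100000000000001010000
  (d & a) = 00000000000000000011001100110011
  (((e & b) & ~c) | (d & a)) = 00000000010100000011001101110011
  (~c & b) = 00000000111100000000000011110000
  ((((e & b) & ~c) | (d & a)) | (~c & b)) = 00000000111100000011001111110011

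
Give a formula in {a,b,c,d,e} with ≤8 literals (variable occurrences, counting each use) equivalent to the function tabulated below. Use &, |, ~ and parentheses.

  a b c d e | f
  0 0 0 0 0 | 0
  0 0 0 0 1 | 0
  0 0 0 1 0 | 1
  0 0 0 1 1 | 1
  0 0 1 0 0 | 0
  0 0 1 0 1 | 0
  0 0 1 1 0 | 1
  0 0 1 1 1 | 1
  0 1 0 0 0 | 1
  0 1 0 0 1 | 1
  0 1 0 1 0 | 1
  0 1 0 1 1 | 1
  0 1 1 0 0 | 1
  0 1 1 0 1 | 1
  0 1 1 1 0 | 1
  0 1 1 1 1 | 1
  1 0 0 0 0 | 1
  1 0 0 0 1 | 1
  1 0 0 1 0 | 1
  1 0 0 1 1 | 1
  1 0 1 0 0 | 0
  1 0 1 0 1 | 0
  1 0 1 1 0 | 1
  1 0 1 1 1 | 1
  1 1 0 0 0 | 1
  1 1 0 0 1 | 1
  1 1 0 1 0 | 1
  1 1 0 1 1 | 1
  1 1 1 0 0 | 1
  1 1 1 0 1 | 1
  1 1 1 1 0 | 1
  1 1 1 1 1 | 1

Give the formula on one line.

(d | ((~e & d) | (((~c & a) | b) & (~b | ~d))))

  ~e = 10101010101010101010101010101010
  (~e & d) = 00100010001000100010001000100010
  ~c = 11110000111100001111000011110000
  (~c & a) = 00000000000000001111000011110000
  ((~c & a) | b) = 00000000111111111111000011111111
  ~b = 11111111000000001111111100000000
  ~d = 11001100110011001100110011001100
  (~b | ~d) = 11111111110011001111111111001100
  (((~c & a) | b) & (~b | ~d)) = 00000000110011001111000011001100
  ((~e & d) | (((~c & a) | b) & (~b | ~d))) = 00100010111011101111001011101110
  (d | ((~e & d) | (((~c & a) | b) & (~b | ~d)))) = 00110011111111111111001111111111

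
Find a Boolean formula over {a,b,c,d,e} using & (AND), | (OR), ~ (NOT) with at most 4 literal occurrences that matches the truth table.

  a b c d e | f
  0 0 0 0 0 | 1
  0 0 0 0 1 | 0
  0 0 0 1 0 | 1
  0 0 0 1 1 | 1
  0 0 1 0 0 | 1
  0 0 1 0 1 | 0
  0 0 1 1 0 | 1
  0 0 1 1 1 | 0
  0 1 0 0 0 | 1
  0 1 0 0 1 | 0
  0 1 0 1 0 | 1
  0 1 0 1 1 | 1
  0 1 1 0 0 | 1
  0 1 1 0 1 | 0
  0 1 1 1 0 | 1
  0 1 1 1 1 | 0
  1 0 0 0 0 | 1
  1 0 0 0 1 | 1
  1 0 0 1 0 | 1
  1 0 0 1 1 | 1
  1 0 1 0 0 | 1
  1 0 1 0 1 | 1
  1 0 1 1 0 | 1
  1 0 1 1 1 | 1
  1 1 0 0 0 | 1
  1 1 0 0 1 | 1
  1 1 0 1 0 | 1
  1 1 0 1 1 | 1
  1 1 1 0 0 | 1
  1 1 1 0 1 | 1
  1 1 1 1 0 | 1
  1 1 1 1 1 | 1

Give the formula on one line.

  ~c = 11110000111100001111000011110000
  (~c & d) = 00110000001100000011000000110000
  ~e = 10101010101010101010101010101010
  (~e | a) = 10101010101010101111111111111111
  ((~c & d) | (~e | a)) = 10111010101110101111111111111111

((~c & d) | (~e | a))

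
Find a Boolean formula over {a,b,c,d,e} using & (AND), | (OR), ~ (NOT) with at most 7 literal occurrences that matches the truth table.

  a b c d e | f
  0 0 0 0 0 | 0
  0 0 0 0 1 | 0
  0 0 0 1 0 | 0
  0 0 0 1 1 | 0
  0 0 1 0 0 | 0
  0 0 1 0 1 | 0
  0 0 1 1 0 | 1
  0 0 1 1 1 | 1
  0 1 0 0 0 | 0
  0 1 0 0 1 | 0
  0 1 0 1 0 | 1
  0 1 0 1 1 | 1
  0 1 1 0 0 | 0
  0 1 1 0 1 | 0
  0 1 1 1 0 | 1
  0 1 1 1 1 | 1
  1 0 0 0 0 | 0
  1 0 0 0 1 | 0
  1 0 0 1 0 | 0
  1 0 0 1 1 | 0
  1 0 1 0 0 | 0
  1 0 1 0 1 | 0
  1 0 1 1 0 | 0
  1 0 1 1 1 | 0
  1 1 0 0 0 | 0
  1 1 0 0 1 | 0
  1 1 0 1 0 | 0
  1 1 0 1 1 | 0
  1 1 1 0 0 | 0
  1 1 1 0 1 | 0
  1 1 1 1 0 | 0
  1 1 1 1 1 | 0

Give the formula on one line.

  ~a = 11111111111111110000000000000000
  (d & ~a) = 00110011001100110000000000000000
  (b | c) = 00001111111111110000111111111111
  ((d & ~a) & (b | c)) = 00000011001100110000000000000000

((d & ~a) & (b | c))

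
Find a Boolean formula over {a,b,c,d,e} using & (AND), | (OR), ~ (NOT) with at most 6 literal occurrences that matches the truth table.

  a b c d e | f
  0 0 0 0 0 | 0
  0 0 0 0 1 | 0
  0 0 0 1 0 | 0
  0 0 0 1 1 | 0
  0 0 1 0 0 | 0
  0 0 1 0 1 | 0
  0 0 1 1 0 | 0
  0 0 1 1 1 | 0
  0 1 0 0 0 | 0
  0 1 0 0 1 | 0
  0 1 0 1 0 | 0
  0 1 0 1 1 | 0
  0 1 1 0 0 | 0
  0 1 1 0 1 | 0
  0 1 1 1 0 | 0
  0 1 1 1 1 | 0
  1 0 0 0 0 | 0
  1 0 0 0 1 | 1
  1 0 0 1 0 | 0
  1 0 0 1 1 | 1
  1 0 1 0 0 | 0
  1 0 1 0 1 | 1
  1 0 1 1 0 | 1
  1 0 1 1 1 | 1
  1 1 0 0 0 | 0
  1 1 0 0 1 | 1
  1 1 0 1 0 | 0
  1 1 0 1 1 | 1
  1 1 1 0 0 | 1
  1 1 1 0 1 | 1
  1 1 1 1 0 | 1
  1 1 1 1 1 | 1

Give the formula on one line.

((e & a) | ((d | b) & (a & c)))

  (e & a) = 00000000000000000101010101010101
  (d | b) = 00110011111111110011001111111111
  (a & c) = 00000000000000000000111100001111
  ((d | b) & (a & c)) = 00000000000000000000001100001111
  ((e & a) | ((d | b) & (a & c))) = 00000000000000000101011101011111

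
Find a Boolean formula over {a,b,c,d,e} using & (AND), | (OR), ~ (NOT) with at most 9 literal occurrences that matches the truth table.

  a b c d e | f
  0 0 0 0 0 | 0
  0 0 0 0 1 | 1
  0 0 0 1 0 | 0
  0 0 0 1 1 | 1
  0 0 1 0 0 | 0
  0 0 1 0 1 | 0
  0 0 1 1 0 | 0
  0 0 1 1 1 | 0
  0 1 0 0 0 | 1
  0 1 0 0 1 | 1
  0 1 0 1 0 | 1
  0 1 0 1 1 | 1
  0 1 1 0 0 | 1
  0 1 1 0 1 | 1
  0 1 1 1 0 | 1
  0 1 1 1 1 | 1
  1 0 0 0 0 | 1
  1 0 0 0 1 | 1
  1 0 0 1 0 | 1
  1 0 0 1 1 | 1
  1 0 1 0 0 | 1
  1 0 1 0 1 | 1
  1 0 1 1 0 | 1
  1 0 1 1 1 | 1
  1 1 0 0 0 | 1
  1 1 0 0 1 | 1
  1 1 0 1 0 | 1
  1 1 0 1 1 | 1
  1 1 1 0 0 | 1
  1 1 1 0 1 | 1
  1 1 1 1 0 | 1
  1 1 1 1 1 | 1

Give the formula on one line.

  ~c = 11110000111100001111000011110000
  (~c | a) = 11110000111100001111111111111111
  (e & (~c | a)) = 01010000010100000101010101010101
  (b & e) = 00000000010101010000000001010101
  ((e & (~c | a)) | (b & e)) = 01010000010101010101010101010101
  ~b = 11111111000000001111111100000000
  (a & ~b) = 00000000000000001111111100000000
  (b | (a & ~b)) = 00000000111111111111111111111111
  (((e & (~c | a)) | (b & e)) | (b | (a & ~b))) = 01010000111111111111111111111111

(((e & (~c | a)) | (b & e)) | (b | (a & ~b)))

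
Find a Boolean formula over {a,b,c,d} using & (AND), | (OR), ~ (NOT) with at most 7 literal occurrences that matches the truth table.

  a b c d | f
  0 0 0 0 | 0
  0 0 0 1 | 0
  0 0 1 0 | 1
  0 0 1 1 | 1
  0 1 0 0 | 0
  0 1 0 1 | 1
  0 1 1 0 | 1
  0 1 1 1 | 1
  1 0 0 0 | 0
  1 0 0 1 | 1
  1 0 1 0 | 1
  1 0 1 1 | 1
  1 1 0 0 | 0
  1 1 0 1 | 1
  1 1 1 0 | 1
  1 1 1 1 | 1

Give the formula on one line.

  (a | b) = 0000111111111111
  (d & (a | b)) = 0000010101010101
  (c | (d & (a | b))) = 0011011101110111

(c | (d & (a | b)))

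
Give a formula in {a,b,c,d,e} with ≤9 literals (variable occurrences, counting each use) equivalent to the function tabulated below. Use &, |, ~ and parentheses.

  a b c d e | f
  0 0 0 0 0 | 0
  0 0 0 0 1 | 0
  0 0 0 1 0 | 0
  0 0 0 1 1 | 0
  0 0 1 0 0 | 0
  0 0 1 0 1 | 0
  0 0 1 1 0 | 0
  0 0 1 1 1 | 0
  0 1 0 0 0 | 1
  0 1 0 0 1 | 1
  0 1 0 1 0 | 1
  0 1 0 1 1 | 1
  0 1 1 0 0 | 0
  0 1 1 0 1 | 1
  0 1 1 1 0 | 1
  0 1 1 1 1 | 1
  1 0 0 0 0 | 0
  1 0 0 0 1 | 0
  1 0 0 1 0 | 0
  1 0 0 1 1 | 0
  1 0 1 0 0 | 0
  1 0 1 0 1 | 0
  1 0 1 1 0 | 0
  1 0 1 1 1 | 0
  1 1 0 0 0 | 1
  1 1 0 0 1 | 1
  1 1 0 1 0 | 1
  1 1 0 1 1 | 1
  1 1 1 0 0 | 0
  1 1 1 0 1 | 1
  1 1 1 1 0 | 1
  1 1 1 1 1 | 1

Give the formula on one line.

(b & (d | (~c | (~b | (c & e)))))

  ~c = 11110000111100001111000011110000
  ~b = 11111111000000001111111100000000
  (c & e) = 00000101000001010000010100000101
  (~b | (c & e)) = 11111111000001011111111100000101
  (~c | (~b | (c & e))) = 11111111111101011111111111110101
  (d | (~c | (~b | (c & e)))) = 11111111111101111111111111110111
  (b & (d | (~c | (~b | (c & e))))) = 00000000111101110000000011110111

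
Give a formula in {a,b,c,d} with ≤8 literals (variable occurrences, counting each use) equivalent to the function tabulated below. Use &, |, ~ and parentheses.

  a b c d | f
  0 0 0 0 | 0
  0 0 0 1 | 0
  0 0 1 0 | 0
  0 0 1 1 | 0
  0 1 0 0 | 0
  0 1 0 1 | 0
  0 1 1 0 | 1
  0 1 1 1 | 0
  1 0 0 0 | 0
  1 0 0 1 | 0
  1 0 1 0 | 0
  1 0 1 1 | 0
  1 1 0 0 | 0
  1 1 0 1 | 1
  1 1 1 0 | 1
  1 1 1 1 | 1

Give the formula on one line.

((b & (a | ~d)) & (d | c))

  ~d = 1010101010101010
  (a | ~d) = 1010101011111111
  (b & (a | ~d)) = 0000101000001111
  (d | c) = 0111011101110111
  ((b & (a | ~d)) & (d | c)) = 0000001000000111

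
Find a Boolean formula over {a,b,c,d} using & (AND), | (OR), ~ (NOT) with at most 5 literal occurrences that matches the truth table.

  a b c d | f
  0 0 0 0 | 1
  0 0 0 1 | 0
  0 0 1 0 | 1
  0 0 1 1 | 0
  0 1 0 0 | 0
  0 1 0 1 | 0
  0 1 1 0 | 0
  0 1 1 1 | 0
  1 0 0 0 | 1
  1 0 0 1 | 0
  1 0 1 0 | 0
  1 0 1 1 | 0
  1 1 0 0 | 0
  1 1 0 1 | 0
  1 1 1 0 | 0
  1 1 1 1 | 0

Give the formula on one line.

  ~d = 1010101010101010
  ~c = 1100110011001100
  (~c & ~d) = 1000100010001000
  ~a = 1111111100000000
  ((~c & ~d) | ~a) = 1111111110001000
  (~d & ((~c & ~d) | ~a)) = 1010101010001000
  ~b = 1111000011110000
  ((~d & ((~c & ~d) | ~a)) & ~b) = 1010000010000000

((~d & ((~c & ~d) | ~a)) & ~b)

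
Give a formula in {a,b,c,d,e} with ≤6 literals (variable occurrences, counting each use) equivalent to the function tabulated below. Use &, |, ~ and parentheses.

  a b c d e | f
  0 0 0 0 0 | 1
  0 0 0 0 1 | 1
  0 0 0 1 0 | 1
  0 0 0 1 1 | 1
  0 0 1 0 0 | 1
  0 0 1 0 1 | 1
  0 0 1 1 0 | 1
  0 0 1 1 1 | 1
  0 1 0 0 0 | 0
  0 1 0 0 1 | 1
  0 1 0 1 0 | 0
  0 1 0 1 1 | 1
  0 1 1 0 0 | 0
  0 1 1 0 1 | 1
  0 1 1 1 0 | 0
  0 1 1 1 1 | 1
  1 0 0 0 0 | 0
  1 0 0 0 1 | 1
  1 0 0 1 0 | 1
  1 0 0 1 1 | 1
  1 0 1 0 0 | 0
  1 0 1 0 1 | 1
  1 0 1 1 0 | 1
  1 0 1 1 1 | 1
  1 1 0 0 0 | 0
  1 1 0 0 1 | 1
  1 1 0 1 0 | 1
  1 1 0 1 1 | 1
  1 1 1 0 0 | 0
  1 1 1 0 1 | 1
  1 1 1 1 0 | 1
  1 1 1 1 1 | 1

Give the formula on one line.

  (a & d) = 00000000000000000011001100110011
  ((a & d) | e) = 01010101010101010111011101110111
  ~b = 11111111000000001111111100000000
  ~a = 11111111111111110000000000000000
  ~e = 10101010101010101010101010101010
  (~a & ~e) = 10101010101010100000000000000000
  (~b & (~a & ~e)) = 10101010000000000000000000000000
  (((a & d) | e) | (~b & (~a & ~e))) = 11111111010101010111011101110111

(((a & d) | e) | (~b & (~a & ~e)))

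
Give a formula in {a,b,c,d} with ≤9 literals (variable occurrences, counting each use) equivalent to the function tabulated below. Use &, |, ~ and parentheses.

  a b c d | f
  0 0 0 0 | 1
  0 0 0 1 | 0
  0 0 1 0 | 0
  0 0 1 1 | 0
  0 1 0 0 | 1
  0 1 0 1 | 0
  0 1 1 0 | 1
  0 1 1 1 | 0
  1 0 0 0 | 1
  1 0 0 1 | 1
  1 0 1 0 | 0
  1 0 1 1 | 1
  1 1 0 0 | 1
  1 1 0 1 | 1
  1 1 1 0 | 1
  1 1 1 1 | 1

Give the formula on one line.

(((~c | (c & d)) | b) & (a | ~d))

  ~c = 1100110011001100
  (c & d) = 0001000100010001
  (~c | (c & d)) = 1101110111011101
  ((~c | (c & d)) | b) = 1101111111011111
  ~d = 1010101010101010
  (a | ~d) = 1010101011111111
  (((~c | (c & d)) | b) & (a | ~d)) = 1000101011011111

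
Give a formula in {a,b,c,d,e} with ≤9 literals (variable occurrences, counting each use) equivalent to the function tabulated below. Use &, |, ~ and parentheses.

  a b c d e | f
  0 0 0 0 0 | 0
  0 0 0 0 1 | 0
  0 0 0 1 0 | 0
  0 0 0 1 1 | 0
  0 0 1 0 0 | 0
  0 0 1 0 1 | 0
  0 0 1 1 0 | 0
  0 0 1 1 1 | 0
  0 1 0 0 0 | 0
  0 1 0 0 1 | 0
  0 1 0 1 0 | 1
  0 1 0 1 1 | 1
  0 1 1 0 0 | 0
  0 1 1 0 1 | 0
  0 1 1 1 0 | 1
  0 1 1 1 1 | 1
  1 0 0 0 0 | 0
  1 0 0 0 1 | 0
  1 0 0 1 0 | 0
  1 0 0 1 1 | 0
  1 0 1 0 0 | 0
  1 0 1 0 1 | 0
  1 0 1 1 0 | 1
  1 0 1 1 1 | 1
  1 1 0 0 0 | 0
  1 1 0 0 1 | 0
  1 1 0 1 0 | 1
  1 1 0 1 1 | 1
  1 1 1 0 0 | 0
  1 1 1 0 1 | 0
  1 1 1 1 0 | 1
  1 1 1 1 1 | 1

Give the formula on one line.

((b & (~b | d)) | ((d & a) & c))

  ~b = 11111111000000001111111100000000
  (~b | d) = 11111111001100111111111100110011
  (b & (~b | d)) = 00000000001100110000000000110011
  (d & a) = 00000000000000000011001100110011
  ((d & a) & c) = 00000000000000000000001100000011
  ((b & (~b | d)) | ((d & a) & c)) = 00000000001100110000001100110011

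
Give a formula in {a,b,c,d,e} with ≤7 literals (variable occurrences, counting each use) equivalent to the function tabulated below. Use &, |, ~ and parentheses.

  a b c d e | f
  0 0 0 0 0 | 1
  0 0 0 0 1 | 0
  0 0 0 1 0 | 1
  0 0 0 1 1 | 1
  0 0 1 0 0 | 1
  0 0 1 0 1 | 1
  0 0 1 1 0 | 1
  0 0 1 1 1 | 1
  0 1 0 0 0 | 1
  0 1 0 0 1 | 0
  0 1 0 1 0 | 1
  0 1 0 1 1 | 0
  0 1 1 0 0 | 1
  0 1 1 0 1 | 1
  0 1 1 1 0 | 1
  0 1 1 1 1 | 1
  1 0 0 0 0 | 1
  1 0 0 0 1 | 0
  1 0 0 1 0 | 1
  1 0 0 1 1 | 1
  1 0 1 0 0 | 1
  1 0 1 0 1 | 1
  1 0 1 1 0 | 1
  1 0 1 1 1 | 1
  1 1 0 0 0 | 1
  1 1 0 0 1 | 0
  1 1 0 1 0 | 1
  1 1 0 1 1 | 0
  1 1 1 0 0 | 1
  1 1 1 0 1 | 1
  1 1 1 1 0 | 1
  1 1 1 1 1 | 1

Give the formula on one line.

  ~e = 10101010101010101010101010101010
  (~e | c) = 10101111101011111010111110101111
  ~b = 11111111000000001111111100000000
  (~b & d) = 00110011000000000011001100000000
  ((~b & d) & e) = 00010001000000000001000100000000
  ((~e | c) | ((~b & d) & e)) = 10111111101011111011111110101111

((~e | c) | ((~b & d) & e))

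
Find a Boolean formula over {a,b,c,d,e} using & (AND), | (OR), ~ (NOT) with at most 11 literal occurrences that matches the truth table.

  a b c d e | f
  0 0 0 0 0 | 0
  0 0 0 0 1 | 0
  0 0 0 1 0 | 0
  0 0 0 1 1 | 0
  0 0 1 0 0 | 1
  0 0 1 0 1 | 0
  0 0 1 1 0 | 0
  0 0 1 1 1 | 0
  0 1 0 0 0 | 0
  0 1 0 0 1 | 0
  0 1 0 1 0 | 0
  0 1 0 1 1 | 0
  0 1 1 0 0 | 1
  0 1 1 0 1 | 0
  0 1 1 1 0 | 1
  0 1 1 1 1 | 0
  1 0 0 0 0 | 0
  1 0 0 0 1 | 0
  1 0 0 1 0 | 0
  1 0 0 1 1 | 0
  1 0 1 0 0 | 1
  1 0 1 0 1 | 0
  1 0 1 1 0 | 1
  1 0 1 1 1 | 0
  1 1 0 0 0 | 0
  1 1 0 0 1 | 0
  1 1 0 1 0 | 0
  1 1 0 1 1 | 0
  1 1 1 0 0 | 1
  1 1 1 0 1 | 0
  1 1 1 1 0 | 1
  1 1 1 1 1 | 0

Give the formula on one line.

((c & (~c | ~e)) & ((~d | b) | ((b | (a & c)) & d)))

  ~c = 11110000111100001111000011110000
  ~e = 10101010101010101010101010101010
  (~c | ~e) = 11111010111110101111101011111010
  (c & (~c | ~e)) = 00001010000010100000101000001010
  ~d = 11001100110011001100110011001100
  (~d | b) = 11001100111111111100110011111111
  (a & c) = 00000000000000000000111100001111
  (b | (a & c)) = 00000000111111110000111111111111
  ((b | (a & c)) & d) = 00000000001100110000001100110011
  ((~d | b) | ((b | (a & c)) & d)) = 11001100111111111100111111111111
  ((c & (~c | ~e)) & ((~d | b) | ((b | (a & c)) & d))) = 00001000000010100000101000001010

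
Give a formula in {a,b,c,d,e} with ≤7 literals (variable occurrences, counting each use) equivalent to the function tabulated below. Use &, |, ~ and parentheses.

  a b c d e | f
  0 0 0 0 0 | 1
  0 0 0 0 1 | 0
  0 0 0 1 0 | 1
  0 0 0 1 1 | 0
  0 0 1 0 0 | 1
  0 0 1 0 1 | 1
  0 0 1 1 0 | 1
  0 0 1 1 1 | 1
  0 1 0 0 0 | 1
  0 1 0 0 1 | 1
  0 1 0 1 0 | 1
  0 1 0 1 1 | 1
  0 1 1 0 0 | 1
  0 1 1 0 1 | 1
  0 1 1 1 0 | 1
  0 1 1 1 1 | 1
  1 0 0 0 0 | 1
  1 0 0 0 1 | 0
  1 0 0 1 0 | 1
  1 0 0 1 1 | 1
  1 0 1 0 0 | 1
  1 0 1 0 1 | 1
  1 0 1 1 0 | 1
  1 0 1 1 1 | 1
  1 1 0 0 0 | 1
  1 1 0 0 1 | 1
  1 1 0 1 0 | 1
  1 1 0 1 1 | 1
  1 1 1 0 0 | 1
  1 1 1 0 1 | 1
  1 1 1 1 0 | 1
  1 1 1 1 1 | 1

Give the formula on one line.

(((~e | (d & b)) | ((a & d) | b)) | c)

  ~e = 10101010101010101010101010101010
  (d & b) = 00000000001100110000000000110011
  (~e | (d & b)) = 10101010101110111010101010111011
  (a & d) = 00000000000000000011001100110011
  ((a & d) | b) = 00000000111111110011001111111111
  ((~e | (d & b)) | ((a & d) | b)) = 10101010111111111011101111111111
  (((~e | (d & b)) | ((a & d) | b)) | c) = 10101111111111111011111111111111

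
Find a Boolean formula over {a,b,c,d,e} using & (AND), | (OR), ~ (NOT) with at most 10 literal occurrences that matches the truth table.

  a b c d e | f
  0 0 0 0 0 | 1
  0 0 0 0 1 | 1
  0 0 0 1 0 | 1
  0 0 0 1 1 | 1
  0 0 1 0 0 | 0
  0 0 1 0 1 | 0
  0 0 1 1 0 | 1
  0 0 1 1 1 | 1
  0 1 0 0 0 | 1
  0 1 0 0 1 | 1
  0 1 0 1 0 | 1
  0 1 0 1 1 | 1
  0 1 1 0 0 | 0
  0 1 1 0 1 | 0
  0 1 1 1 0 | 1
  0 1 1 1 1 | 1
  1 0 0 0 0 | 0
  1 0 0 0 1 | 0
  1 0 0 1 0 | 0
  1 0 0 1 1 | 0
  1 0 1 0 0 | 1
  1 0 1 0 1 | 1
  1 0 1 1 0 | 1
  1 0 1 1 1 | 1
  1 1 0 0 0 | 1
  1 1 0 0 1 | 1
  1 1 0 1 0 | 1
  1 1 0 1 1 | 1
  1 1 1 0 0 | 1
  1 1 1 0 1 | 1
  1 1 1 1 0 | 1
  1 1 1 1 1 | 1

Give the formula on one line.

  ~c = 11110000111100001111000011110000
  (d | ~c) = 11110011111100111111001111110011
  ((d | ~c) | a) = 11110011111100111111111111111111
  ~a = 11111111111111110000000000000000
  (b | ~a) = 11111111111111110000000011111111
  ~b = 11111111000000001111111100000000
  (c & ~b) = 00001111000000000000111100000000
  ((b | ~a) | (c & ~b)) = 11111111111111110000111111111111
  (((d | ~c) | a) & ((b | ~a) | (c & ~b))) = 11110011111100110000111111111111

(((d | ~c) | a) & ((b | ~a) | (c & ~b)))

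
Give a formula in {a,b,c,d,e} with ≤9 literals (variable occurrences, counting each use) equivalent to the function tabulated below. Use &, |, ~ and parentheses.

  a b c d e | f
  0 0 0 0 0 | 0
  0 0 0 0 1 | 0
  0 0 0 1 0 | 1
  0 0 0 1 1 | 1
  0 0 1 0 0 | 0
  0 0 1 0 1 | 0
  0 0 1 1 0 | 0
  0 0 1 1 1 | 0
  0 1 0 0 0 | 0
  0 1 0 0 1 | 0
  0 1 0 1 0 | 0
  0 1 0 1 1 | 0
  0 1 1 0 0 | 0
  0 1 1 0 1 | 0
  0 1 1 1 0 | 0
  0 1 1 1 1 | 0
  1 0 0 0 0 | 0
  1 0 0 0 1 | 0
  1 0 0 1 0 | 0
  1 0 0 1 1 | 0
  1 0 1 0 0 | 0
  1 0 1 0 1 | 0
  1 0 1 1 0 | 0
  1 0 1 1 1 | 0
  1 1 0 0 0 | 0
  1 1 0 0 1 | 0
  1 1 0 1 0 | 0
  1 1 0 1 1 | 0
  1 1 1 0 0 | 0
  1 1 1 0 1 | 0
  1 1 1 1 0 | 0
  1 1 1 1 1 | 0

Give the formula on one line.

  ~b = 11111111000000001111111100000000
  ~c = 11110000111100001111000011110000
  (a & ~c) = 00000000000000001111000011110000
  ~d = 11001100110011001100110011001100
  ((a & ~c) | ~d) = 11001100110011001111110011111100
  (~b | ((a & ~c) | ~d)) = 11111111110011001111111111111100
  ~a = 11111111111111110000000000000000
  (d & ~a) = 00110011001100110000000000000000
  (~c & (d & ~a)) = 00110000001100000000000000000000
  ((~b | ((a & ~c) | ~d)) & (~c & (d & ~a))) = 00110000000000000000000000000000

((~b | ((a & ~c) | ~d)) & (~c & (d & ~a)))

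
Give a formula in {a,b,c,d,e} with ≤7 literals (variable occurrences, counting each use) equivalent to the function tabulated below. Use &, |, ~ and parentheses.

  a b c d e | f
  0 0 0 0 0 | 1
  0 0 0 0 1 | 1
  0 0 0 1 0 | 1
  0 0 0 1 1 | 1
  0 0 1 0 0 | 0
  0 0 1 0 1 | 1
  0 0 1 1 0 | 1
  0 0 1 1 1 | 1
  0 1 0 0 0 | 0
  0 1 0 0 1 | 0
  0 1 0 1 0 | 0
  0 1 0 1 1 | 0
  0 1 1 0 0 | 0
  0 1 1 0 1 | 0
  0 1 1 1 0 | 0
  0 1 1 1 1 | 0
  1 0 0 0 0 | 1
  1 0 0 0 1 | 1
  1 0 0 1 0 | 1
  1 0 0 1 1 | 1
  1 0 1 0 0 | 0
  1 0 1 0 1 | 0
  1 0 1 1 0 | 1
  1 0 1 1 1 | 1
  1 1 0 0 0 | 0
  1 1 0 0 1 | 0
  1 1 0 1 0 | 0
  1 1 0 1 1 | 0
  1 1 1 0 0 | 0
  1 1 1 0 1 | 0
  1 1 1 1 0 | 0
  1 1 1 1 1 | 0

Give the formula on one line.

  ~b = 11111111000000001111111100000000
  ~c = 11110000111100001111000011110000
  (d | ~c) = 11110011111100111111001111110011
  ~a = 11111111111111110000000000000000
  (e & ~a) = 01010101010101010000000000000000
  ((d | ~c) | (e & ~a)) = 11110111111101111111001111110011
  (((d | ~c) | (e & ~a)) | b) = 11110111111111111111001111111111
  (~b & (((d | ~c) | (e & ~a)) | b)) = 11110111000000001111001100000000

(~b & (((d | ~c) | (e & ~a)) | b))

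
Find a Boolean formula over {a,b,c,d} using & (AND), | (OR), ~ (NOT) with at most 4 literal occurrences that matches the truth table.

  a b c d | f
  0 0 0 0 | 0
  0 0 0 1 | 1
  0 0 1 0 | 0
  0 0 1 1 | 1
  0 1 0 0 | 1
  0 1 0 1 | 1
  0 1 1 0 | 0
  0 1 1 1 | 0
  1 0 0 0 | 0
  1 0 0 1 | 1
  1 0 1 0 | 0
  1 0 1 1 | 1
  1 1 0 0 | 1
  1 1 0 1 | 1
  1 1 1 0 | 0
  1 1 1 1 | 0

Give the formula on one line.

((~c | ~b) & (d | b))

  ~c = 1100110011001100
  ~b = 1111000011110000
  (~c | ~b) = 1111110011111100
  (d | b) = 0101111101011111
  ((~c | ~b) & (d | b)) = 0101110001011100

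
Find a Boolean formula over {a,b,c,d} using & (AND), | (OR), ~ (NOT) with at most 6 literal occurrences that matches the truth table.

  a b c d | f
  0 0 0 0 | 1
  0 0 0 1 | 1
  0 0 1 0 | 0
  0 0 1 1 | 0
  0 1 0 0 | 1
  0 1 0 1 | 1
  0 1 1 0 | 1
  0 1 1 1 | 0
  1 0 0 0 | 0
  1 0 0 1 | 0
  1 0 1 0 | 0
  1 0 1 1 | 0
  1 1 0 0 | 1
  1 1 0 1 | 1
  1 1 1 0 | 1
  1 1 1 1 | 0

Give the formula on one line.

  ~d = 1010101010101010
  (~d & b) = 0000101000001010
  ~c = 1100110011001100
  ~a = 1111111100000000
  (d & b) = 0000010100000101
  (~a | (d & b)) = 1111111100000101
  (~c & (~a | (d & b))) = 1100110000000100
  ((~d & b) | (~c & (~a | (d & b)))) = 1100111000001110

((~d & b) | (~c & (~a | (d & b))))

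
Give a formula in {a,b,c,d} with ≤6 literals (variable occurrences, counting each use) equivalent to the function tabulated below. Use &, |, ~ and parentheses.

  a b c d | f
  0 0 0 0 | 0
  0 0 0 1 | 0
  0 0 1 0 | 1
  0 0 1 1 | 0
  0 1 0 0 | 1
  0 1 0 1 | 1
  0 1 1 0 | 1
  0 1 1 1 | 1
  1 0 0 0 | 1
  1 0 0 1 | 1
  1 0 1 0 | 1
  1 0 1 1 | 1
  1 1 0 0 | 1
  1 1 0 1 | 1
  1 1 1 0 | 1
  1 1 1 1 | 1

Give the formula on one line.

  ~d = 1010101010101010
  (~d & c) = 0010001000100010
  (a | (~d & c)) = 0010001011111111
  (b | (a | (~d & c))) = 0010111111111111

(b | (a | (~d & c)))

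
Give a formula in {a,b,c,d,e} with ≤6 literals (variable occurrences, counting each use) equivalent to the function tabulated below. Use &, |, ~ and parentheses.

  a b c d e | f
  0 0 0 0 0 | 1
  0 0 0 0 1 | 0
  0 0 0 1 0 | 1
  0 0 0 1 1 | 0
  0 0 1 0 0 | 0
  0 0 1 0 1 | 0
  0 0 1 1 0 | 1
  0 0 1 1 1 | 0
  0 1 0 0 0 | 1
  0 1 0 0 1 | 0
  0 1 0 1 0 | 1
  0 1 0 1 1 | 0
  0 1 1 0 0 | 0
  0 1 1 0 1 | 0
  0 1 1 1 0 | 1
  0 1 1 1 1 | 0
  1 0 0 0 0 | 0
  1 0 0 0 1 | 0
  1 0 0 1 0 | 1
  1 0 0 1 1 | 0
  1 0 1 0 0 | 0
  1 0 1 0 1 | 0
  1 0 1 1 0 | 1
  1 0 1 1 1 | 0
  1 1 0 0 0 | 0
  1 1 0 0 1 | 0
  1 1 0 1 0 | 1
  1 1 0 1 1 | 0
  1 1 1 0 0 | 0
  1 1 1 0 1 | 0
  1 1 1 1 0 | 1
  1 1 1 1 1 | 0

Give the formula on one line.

  ~a = 11111111111111110000000000000000
  (d | ~a) = 11111111111111110011001100110011
  ~e = 10101010101010101010101010101010
  ~c = 11110000111100001111000011110000
  (d | ~c) = 11110011111100111111001111110011
  (~e & (d | ~c)) = 10100010101000101010001010100010
  ((d | ~a) & (~e & (d | ~c))) = 10100010101000100010001000100010

((d | ~a) & (~e & (d | ~c)))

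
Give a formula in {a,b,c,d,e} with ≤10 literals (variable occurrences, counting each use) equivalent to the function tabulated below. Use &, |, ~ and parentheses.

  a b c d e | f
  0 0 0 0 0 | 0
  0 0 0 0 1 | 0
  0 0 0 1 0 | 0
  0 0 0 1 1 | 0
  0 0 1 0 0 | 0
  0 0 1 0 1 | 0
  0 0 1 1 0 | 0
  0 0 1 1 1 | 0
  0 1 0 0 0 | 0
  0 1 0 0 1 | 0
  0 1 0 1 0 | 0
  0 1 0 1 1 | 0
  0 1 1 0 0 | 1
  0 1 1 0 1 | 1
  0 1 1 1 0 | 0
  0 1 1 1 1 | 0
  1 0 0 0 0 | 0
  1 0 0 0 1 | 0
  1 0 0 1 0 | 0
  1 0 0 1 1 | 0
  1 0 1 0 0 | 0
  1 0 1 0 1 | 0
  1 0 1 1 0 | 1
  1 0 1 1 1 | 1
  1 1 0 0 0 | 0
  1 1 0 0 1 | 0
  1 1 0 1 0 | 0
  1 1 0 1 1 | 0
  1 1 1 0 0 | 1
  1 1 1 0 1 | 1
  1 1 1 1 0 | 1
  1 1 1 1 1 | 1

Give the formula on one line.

  (b | d) = 00110011111111110011001111111111
  ~a = 11111111111111110000000000000000
  (c | ~a) = 11111111111111110000111100001111
  ((b | d) & (c | ~a)) = 00110011111111110000001100001111
  ~d = 11001100110011001100110011001100
  (~d & c) = 00001100000011000000110000001100
  ((~d & c) | a) = 00001100000011001111111111111111
  (((b | d) & (c | ~a)) & ((~d & c) | a)) = 00000000000011000000001100001111

(((b | d) & (c | ~a)) & ((~d & c) | a))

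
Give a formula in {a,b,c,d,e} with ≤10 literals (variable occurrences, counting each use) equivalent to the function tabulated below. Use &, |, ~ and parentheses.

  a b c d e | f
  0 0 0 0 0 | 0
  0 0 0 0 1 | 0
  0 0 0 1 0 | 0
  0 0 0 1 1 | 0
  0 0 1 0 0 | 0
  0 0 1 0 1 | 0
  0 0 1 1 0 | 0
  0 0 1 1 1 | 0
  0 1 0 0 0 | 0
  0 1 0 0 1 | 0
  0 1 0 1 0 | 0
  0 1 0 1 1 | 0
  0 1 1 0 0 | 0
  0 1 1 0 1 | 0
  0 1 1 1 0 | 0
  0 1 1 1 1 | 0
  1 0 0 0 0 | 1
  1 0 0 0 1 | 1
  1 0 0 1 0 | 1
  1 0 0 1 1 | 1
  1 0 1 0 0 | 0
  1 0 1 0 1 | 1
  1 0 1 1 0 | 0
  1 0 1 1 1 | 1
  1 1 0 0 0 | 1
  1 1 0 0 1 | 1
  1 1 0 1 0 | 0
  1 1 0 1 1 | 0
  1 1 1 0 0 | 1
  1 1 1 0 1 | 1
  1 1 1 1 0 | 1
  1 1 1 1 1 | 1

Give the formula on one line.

(a & ((b | (~c | e)) & ((~b | ~d) | c)))

  ~c = 11110000111100001111000011110000
  (~c | e) = 11110101111101011111010111110101
  (b | (~c | e)) = 11110101111111111111010111111111
  ~b = 11111111000000001111111100000000
  ~d = 11001100110011001100110011001100
  (~b | ~d) = 11111111110011001111111111001100
  ((~b | ~d) | c) = 11111111110011111111111111001111
  ((b | (~c | e)) & ((~b | ~d) | c)) = 11110101110011111111010111001111
  (a & ((b | (~c | e)) & ((~b | ~d) | c))) = 00000000000000001111010111001111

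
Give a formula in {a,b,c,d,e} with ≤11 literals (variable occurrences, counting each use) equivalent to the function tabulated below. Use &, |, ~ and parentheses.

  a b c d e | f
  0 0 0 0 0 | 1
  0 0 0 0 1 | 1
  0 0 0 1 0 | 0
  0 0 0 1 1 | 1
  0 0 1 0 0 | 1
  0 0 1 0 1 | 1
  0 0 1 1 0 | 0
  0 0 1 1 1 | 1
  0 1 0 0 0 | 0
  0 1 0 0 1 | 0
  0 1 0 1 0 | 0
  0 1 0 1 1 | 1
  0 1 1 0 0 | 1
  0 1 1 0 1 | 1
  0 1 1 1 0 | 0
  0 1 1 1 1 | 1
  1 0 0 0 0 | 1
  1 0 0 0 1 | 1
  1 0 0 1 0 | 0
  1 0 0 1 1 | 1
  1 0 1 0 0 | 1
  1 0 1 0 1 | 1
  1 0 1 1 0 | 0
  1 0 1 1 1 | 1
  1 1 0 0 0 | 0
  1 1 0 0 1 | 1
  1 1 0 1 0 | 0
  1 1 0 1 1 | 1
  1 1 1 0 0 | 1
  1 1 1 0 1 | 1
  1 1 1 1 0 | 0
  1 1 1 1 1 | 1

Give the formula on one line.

  ~d = 11001100110011001100110011001100
  (b & d) = 00000000001100110000000000110011
  (e & (b & d)) = 00000000000100010000000000010001
  ~b = 11111111000000001111111100000000
  (~b | c) = 11111111000011111111111100001111
  ((e & (b & d)) | (~b | c)) = 11111111000111111111111100011111
  (~d & ((e & (b & d)) | (~b | c))) = 11001100000011001100110000001100
  (a | d) = 00110011001100111111111111111111
  (e & (a | d)) = 00010001000100010101010101010101
  ((~d & ((e & (b & d)) | (~b | c))) | (e & (a | d))) = 11011101000111011101110101011101

((~d & ((e & (b & d)) | (~b | c))) | (e & (a | d)))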